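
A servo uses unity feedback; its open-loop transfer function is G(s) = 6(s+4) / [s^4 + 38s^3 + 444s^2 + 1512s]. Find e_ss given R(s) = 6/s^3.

infinity

The denominator has no term below 1512s — 1 pole at s=0, type 1.
For a type-1 system K_a = 0, so e_ss to a parabolic input is unbounded.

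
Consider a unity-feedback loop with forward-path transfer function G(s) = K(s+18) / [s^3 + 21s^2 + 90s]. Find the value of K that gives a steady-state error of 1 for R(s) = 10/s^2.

Lowest-order denominator term is 90s, so the open loop has 1 pole at the origin → type 1 system.
K_v = lim_{s→0} s·G(s) = K·18 / 90 = 0.2·K.
e_ss = 10/K_v = 1 ⇒ K_v = 10 ⇒ K = 10/0.2 = 50.

50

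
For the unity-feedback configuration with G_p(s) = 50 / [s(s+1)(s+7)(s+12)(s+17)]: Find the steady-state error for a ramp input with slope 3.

The open loop has one pole at the origin → type 1 system.
K_v = lim_{s→0} s·G_p(s) = 50 / (1·7·12·17) = 25/714.
e_ss = 3/K_v = 3/(25/714) = 85.68.

85.68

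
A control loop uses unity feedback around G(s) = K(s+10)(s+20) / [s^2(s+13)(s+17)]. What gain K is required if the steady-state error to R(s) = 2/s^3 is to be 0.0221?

System type = 2 (two poles at s=0).
K_a = lim_{s→0} s^2·G(s) = K·10·20 / (13·17) = (200/221)·K.
e_ss = 2/K_a = 0.0221 ⇒ K_a = 20000/221 ⇒ K = (20000/221)/(200/221) = 100.

100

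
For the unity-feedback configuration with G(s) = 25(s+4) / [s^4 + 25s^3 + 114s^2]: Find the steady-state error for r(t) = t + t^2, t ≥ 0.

2.28

The denominator has no term below 114s^2 — 2 poles at s=0, type 2. By superposition:
  • t: tracked with zero error.
  • t^2: e_ss = 2/K_a with K_a=50/57 → 2.28.
Total e_ss = 2.28.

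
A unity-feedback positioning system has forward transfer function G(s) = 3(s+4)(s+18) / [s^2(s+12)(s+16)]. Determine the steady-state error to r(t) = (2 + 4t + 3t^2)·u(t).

16/3

G(s) has two factors of s in the denominator, so the system is type 2. By superposition:
  • 2: tracked with zero error.
  • 4t: tracked with zero error.
  • 3t^2: e_ss = 6/K_a with K_a=1.125 → 16/3.
Total e_ss = 16/3.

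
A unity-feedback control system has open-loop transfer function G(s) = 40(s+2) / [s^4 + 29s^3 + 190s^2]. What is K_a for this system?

8/19

Factoring s^2 from the denominator leaves a polynomial with constant term 190, so the system is type 2.
K_a = lim_{s→0} s^2·G(s) = 40·2 / 190 = 8/19.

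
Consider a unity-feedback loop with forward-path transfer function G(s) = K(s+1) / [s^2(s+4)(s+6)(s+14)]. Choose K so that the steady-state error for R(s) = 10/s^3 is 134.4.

System type = 2 (two poles at s=0).
K_a = lim_{s→0} s^2·G(s) = K·1 / (4·6·14) = (1/336)·K.
e_ss = 10/K_a = 134.4 ⇒ K_a = 25/336 ⇒ K = (25/336)/(1/336) = 25.

25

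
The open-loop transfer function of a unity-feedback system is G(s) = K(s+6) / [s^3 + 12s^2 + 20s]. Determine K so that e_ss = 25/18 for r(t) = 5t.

The denominator has no term below 20s — 1 pole at s=0, type 1.
K_v = lim_{s→0} s·G(s) = K·6 / 20 = 0.3·K.
e_ss = 5/K_v = 25/18 ⇒ K_v = 3.6 ⇒ K = 3.6/0.3 = 12.

12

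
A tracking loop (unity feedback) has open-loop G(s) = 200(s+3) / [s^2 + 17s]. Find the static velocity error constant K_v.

Lowest-order denominator term is 17s, so the open loop has 1 pole at the origin → type 1 system.
K_v = lim_{s→0} s·G(s) = 200·3 / 17 = 600/17.

600/17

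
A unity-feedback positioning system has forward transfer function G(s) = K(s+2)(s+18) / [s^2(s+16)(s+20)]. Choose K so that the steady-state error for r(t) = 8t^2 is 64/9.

The open loop has two poles at the origin → type 2 system.
K_a = lim_{s→0} s^2·G(s) = K·2·18 / (16·20) = 0.1125·K.
e_ss = 16/K_a = 64/9 ⇒ K_a = 2.25 ⇒ K = 2.25/0.1125 = 20.

20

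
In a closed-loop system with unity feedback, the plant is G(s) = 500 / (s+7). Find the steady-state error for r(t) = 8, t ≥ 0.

G(s) has no factors of s in the denominator, so the system is type 0.
K_p = lim_{s→0} G(s) = 500 / (7) = 500/7.
e_ss = 8/(1 + K_p) = 8/(507/7) = 56/507.

56/507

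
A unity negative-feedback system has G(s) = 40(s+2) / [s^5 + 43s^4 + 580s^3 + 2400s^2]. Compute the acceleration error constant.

Factoring s^2 from the denominator leaves a polynomial with constant term 2400, so the system is type 2.
K_a = lim_{s→0} s^2·G(s) = 40·2 / 2400 = 1/30.

1/30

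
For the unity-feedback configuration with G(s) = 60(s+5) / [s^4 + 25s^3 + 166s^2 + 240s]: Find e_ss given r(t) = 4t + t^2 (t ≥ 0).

The denominator has no term below 240s — 1 pole at s=0, type 1. Treating each term separately:
  • 4t: e_ss = 4/K_v with K_v=1.25 → 3.2.
  • t^2: a type-1 system cannot track it, e_ss → ∞.
The unbounded component dominates.

infinity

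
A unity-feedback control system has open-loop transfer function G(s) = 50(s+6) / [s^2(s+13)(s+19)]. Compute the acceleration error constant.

System type = 2 (two poles at s=0).
K_a = lim_{s→0} s^2·G(s) = 50·6 / (13·19) = 300/247.

300/247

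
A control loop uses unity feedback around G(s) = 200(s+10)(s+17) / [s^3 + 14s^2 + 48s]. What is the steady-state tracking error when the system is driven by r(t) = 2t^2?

infinity

Lowest-order denominator term is 48s, so the open loop has 1 pole at the origin → type 1 system.
For a type-1 system K_a = 0, so e_ss to a parabolic input is unbounded.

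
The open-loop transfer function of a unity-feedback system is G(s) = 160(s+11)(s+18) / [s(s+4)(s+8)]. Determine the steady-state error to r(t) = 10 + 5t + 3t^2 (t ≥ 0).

G(s) has one factor of s in the denominator, so the system is type 1. Taking each input component in turn:
  • 10: tracked with zero error.
  • 5t: e_ss = 5/K_v with K_v=990 → 1/198.
  • 3t^2: a type-1 system cannot track it, e_ss → ∞.
The unbounded component dominates.

infinity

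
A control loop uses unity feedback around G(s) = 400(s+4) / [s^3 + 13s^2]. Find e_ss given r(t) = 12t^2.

0.195

Factoring s^2 from the denominator leaves a polynomial with constant term 13, so the system is type 2.
K_a = lim_{s→0} s^2·G(s) = 400·4 / 13 = 1600/13.
r(t) = 12t^2 gives R(s) = 24/s^3.
e_ss = 24/K_a = 24/(1600/13) = 0.195.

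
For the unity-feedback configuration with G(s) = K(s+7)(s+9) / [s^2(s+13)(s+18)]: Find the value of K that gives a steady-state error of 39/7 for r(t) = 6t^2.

The open loop has two poles at the origin → type 2 system.
K_a = lim_{s→0} s^2·G(s) = K·7·9 / (13·18) = (7/26)·K.
e_ss = 12/K_a = 39/7 ⇒ K_a = 28/13 ⇒ K = (28/13)/(7/26) = 8.

8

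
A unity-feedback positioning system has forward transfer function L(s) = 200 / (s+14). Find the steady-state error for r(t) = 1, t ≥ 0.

The open loop has no poles at the origin → type 0 system.
K_p = lim_{s→0} L(s) = 200 / (14) = 100/7.
e_ss = 1/(1 + K_p) = 1/(107/7) = 7/107.

7/107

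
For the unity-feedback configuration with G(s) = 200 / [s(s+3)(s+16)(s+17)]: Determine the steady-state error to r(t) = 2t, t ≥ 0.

8.16

System type = 1 (one pole at s=0).
K_v = lim_{s→0} s·G(s) = 200 / (3·16·17) = 25/102.
e_ss = 2/K_v = 2/(25/102) = 8.16.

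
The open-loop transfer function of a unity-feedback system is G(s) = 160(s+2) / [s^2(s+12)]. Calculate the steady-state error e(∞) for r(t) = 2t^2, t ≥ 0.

Two free integrators in G(s): this is a type 2 system.
K_a = lim_{s→0} s^2·G(s) = 160·2 / (12) = 80/3.
r(t) = 2t^2 gives R(s) = 4/s^3.
e_ss = 4/K_a = 4/(80/3) = 0.15.

0.15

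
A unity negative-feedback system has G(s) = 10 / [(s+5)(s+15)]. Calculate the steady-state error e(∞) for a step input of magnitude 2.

The open loop has no poles at the origin → type 0 system.
K_p = lim_{s→0} G(s) = 10 / (5·15) = 2/15.
e_ss = 2/(1 + K_p) = 2/(17/15) = 30/17.

30/17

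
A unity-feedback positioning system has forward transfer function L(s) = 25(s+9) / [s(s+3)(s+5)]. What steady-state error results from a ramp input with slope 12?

The open loop has one pole at the origin → type 1 system.
K_v = lim_{s→0} s·L(s) = 25·9 / (3·5) = 15.
e_ss = 12/K_v = 12/15 = 0.8.

0.8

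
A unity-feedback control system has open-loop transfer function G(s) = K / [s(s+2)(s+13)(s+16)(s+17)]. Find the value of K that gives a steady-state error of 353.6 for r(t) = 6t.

The open loop has one pole at the origin → type 1 system.
K_v = lim_{s→0} s·G(s) = K / (2·13·16·17) = (1/7072)·K.
e_ss = 6/K_v = 353.6 ⇒ K_v = 15/884 ⇒ K = (15/884)/(1/7072) = 120.

120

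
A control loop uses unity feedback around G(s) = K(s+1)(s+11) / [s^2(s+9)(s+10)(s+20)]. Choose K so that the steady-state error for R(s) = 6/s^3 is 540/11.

20

System type = 2 (two poles at s=0).
K_a = lim_{s→0} s^2·G(s) = K·1·11 / (9·10·20) = (11/1800)·K.
e_ss = 6/K_a = 540/11 ⇒ K_a = 11/90 ⇒ K = (11/90)/(11/1800) = 20.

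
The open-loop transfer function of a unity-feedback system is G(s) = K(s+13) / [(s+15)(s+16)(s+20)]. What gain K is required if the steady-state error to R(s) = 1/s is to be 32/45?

150

System type = 0 (no poles at s=0).
K_p = lim_{s→0} G(s) = K·13 / (15·16·20) = (13/4800)·K.
e_ss = 1/(1 + K_p) = 32/45 ⇒ 1 + (13/4800)·K = 45/32 ⇒ K = 150.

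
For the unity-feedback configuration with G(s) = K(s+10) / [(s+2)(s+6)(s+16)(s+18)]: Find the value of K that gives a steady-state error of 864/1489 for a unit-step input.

250

G(s) has no factors of s in the denominator, so the system is type 0.
K_p = lim_{s→0} G(s) = K·10 / (2·6·16·18) = (5/1728)·K.
e_ss = 1/(1 + K_p) = 864/1489 ⇒ 1 + (5/1728)·K = 1489/864 ⇒ K = 250.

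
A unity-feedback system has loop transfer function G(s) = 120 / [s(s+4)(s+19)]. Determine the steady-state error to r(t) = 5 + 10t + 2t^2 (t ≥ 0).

The open loop has one pole at the origin → type 1 system. By superposition:
  • 5: tracked with zero error.
  • 10t: e_ss = 10/K_v with K_v=30/19 → 19/3.
  • 2t^2: a type-1 system cannot track it, e_ss → ∞.
The unbounded component dominates.

infinity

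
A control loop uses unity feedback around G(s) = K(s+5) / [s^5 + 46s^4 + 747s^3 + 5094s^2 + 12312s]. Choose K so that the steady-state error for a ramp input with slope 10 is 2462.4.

Lowest-order denominator term is 12312s, so the open loop has 1 pole at the origin → type 1 system.
K_v = lim_{s→0} s·G(s) = K·5 / 12312 = (5/12312)·K.
e_ss = 10/K_v = 2462.4 ⇒ K_v = 25/6156 ⇒ K = (25/6156)/(5/12312) = 10.

10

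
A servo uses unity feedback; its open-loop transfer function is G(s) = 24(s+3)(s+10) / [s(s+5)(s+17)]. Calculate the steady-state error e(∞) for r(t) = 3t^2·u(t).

One free integrator in G(s): this is a type 1 system.
For a type-1 system K_a = 0, so e_ss to a parabolic input is unbounded.

infinity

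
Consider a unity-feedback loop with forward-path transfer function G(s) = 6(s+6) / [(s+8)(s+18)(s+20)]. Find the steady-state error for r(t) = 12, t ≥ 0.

No free integrators in G(s): this is a type 0 system.
K_p = lim_{s→0} G(s) = 6·6 / (8·18·20) = 0.0125.
e_ss = 12/(1 + K_p) = 12/1.0125 = 320/27.

320/27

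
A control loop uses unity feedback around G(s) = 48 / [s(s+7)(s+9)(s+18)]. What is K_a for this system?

System type = 1 (one pole at s=0).
K_a = lim_{s→0} s^2·G(s) = 0 (the extra factor of s kills the finite limit).

0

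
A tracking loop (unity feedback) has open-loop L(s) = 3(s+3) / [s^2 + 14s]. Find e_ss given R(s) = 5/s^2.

70/9

Lowest-order denominator term is 14s, so the open loop has 1 pole at the origin → type 1 system.
K_v = lim_{s→0} s·L(s) = 3·3 / 14 = 9/14.
e_ss = 5/K_v = 5/(9/14) = 70/9.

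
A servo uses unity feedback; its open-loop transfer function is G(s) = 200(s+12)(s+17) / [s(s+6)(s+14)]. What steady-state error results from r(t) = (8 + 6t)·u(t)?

21/1700

The open loop has one pole at the origin → type 1 system. Treating each term separately:
  • 8: tracked with zero error.
  • 6t: e_ss = 6/K_v with K_v=3400/7 → 21/1700.
Total e_ss = 21/1700.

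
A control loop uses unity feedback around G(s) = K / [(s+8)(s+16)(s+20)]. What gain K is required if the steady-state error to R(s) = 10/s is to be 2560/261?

50

G(s) has no factors of s in the denominator, so the system is type 0.
K_p = lim_{s→0} G(s) = K / (8·16·20) = (1/2560)·K.
e_ss = 10/(1 + K_p) = 2560/261 ⇒ 1 + (1/2560)·K = 261/256 ⇒ K = 50.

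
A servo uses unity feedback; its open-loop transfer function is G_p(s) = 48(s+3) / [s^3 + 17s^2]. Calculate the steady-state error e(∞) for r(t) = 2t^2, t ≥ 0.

Lowest-order denominator term is 17s^2, so the open loop has 2 poles at the origin → type 2 system.
K_a = lim_{s→0} s^2·G_p(s) = 48·3 / 17 = 144/17.
r(t) = 2t^2 gives R(s) = 4/s^3.
e_ss = 4/K_a = 4/(144/17) = 17/36.

17/36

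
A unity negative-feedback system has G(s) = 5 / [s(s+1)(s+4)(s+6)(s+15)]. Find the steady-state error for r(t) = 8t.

One free integrator in G(s): this is a type 1 system.
K_v = lim_{s→0} s·G(s) = 5 / (1·4·6·15) = 1/72.
e_ss = 8/K_v = 8/(1/72) = 576.

576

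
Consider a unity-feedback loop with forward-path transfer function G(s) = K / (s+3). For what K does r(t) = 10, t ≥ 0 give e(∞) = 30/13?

10

No free integrators in G(s): this is a type 0 system.
K_p = lim_{s→0} G(s) = K / (3) = (1/3)·K.
e_ss = 10/(1 + K_p) = 30/13 ⇒ 1 + (1/3)·K = 13/3 ⇒ K = 10.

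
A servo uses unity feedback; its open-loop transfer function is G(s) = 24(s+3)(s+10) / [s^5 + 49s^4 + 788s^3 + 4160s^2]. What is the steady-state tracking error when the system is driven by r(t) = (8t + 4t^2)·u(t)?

416/9

Lowest-order denominator term is 4160s^2, so the open loop has 2 poles at the origin → type 2 system. By superposition:
  • 8t: tracked with zero error.
  • 4t^2: e_ss = 8/K_a with K_a=9/52 → 416/9.
Total e_ss = 416/9.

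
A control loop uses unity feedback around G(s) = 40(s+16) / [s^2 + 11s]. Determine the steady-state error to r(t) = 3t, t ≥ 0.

33/640

The denominator has no term below 11s — 1 pole at s=0, type 1.
K_v = lim_{s→0} s·G(s) = 40·16 / 11 = 640/11.
e_ss = 3/K_v = 3/(640/11) = 33/640.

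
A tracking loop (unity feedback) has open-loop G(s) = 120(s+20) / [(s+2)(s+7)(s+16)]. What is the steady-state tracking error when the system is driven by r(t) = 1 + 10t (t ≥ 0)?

infinity

G(s) has no factors of s in the denominator, so the system is type 0. Treating each term separately:
  • 1: e_ss = 1/(1+K_p) with K_p=75/7 → 7/82.
  • 10t: a type-0 system cannot track it, e_ss → ∞.
The unbounded component dominates.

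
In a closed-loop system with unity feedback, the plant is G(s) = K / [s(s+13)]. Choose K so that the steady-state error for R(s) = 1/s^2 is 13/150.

150

One free integrator in G(s): this is a type 1 system.
K_v = lim_{s→0} s·G(s) = K / (13) = (1/13)·K.
e_ss = 1/K_v = 13/150 ⇒ K_v = 150/13 ⇒ K = (150/13)/(1/13) = 150.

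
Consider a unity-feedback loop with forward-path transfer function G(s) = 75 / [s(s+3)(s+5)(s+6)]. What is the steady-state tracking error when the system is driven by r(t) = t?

1.2

The open loop has one pole at the origin → type 1 system.
K_v = lim_{s→0} s·G(s) = 75 / (3·5·6) = 5/6.
e_ss = 1/K_v = 1/(5/6) = 1.2.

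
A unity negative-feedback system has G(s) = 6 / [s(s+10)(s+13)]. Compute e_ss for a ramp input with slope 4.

The open loop has one pole at the origin → type 1 system.
K_v = lim_{s→0} s·G(s) = 6 / (10·13) = 3/65.
e_ss = 4/K_v = 4/(3/65) = 260/3.

260/3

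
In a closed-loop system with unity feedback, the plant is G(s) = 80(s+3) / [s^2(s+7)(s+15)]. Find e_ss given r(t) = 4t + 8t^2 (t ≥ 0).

The open loop has two poles at the origin → type 2 system. Taking each input component in turn:
  • 4t: tracked with zero error.
  • 8t^2: e_ss = 16/K_a with K_a=16/7 → 7.
Total e_ss = 7.

7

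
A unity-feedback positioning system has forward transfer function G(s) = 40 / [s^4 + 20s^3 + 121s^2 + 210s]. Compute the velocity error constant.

Factoring s from the denominator leaves a polynomial with constant term 210, so the system is type 1.
K_v = lim_{s→0} s·G(s) = 40 / 210 = 4/21.

4/21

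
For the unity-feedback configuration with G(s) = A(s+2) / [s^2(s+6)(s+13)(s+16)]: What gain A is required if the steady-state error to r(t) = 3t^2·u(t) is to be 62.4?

The open loop has two poles at the origin → type 2 system.
K_a = lim_{s→0} s^2·G(s) = A·2 / (6·13·16) = (1/624)·A.
e_ss = 6/K_a = 62.4 ⇒ K_a = 5/52 ⇒ A = (5/52)/(1/624) = 60.

60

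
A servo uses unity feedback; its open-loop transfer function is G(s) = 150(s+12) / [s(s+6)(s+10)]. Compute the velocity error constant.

G(s) has one factor of s in the denominator, so the system is type 1.
K_v = lim_{s→0} s·G(s) = 150·12 / (6·10) = 30.

30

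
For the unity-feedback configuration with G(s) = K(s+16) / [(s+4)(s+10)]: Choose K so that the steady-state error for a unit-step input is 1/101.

G(s) has no factors of s in the denominator, so the system is type 0.
K_p = lim_{s→0} G(s) = K·16 / (4·10) = 0.4·K.
e_ss = 1/(1 + K_p) = 1/101 ⇒ 1 + 0.4·K = 101 ⇒ K = 250.

250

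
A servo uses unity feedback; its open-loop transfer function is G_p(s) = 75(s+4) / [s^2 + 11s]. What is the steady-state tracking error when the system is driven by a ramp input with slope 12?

Factoring s from the denominator leaves a polynomial with constant term 11, so the system is type 1.
K_v = lim_{s→0} s·G_p(s) = 75·4 / 11 = 300/11.
e_ss = 12/K_v = 12/(300/11) = 0.44.

0.44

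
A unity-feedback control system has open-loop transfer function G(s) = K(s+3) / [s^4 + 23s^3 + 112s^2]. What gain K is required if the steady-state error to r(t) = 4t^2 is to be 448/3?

The denominator has no term below 112s^2 — 2 poles at s=0, type 2.
K_a = lim_{s→0} s^2·G(s) = K·3 / 112 = (3/112)·K.
e_ss = 8/K_a = 448/3 ⇒ K_a = 3/56 ⇒ K = (3/56)/(3/112) = 2.

2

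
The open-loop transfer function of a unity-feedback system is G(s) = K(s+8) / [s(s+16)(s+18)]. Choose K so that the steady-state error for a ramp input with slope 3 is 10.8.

10

System type = 1 (one pole at s=0).
K_v = lim_{s→0} s·G(s) = K·8 / (16·18) = (1/36)·K.
e_ss = 3/K_v = 10.8 ⇒ K_v = 5/18 ⇒ K = (5/18)/(1/36) = 10.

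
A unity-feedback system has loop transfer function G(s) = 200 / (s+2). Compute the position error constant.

100

G(s) has no factors of s in the denominator, so the system is type 0.
K_p = lim_{s→0} G(s) = 200 / (2) = 100.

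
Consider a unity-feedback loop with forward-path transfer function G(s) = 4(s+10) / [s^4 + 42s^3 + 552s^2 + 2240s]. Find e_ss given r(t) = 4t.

Factoring s from the denominator leaves a polynomial with constant term 2240, so the system is type 1.
K_v = lim_{s→0} s·G(s) = 4·10 / 2240 = 1/56.
e_ss = 4/K_v = 4/(1/56) = 224.

224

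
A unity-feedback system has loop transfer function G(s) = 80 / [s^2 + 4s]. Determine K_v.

20

Factoring s from the denominator leaves a polynomial with constant term 4, so the system is type 1.
K_v = lim_{s→0} s·G(s) = 80 / 4 = 20.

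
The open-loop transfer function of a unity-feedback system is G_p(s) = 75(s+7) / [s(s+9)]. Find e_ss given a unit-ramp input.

3/175

The open loop has one pole at the origin → type 1 system.
K_v = lim_{s→0} s·G_p(s) = 75·7 / (9) = 175/3.
e_ss = 1/K_v = 1/(175/3) = 3/175.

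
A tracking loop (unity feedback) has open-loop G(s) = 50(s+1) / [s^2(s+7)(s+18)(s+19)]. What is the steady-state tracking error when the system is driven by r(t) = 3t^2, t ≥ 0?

287.28

G(s) has two factors of s in the denominator, so the system is type 2.
K_a = lim_{s→0} s^2·G(s) = 50·1 / (7·18·19) = 25/1197.
r(t) = 3t^2 gives R(s) = 6/s^3.
e_ss = 6/K_a = 6/(25/1197) = 287.28.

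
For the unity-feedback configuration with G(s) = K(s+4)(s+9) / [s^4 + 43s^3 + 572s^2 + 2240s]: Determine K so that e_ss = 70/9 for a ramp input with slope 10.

Lowest-order denominator term is 2240s, so the open loop has 1 pole at the origin → type 1 system.
K_v = lim_{s→0} s·G(s) = K·4·9 / 2240 = (9/560)·K.
e_ss = 10/K_v = 70/9 ⇒ K_v = 9/7 ⇒ K = (9/7)/(9/560) = 80.

80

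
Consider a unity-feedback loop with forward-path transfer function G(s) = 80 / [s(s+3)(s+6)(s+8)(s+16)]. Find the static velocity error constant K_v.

5/144

G(s) has one factor of s in the denominator, so the system is type 1.
K_v = lim_{s→0} s·G(s) = 80 / (3·6·8·16) = 5/144.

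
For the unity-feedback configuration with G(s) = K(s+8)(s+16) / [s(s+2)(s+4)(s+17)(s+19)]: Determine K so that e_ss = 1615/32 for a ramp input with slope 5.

The open loop has one pole at the origin → type 1 system.
K_v = lim_{s→0} s·G(s) = K·8·16 / (2·4·17·19) = (16/323)·K.
e_ss = 5/K_v = 1615/32 ⇒ K_v = 32/323 ⇒ K = (32/323)/(16/323) = 2.

2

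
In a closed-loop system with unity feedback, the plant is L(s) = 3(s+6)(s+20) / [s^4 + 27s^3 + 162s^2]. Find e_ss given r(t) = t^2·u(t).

0.9

Factoring s^2 from the denominator leaves a polynomial with constant term 162, so the system is type 2.
K_a = lim_{s→0} s^2·L(s) = 3·6·20 / 162 = 20/9.
r(t) = t^2 gives R(s) = 2/s^3.
e_ss = 2/K_a = 2/(20/9) = 0.9.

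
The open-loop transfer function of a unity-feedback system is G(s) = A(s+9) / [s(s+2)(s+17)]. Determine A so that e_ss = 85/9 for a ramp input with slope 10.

G(s) has one factor of s in the denominator, so the system is type 1.
K_v = lim_{s→0} s·G(s) = A·9 / (2·17) = (9/34)·A.
e_ss = 10/K_v = 85/9 ⇒ K_v = 18/17 ⇒ A = (18/17)/(9/34) = 4.

4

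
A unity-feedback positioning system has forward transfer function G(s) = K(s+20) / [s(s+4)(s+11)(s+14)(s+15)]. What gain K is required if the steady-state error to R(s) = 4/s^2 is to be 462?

G(s) has one factor of s in the denominator, so the system is type 1.
K_v = lim_{s→0} s·G(s) = K·20 / (4·11·14·15) = (1/462)·K.
e_ss = 4/K_v = 462 ⇒ K_v = 2/231 ⇒ K = (2/231)/(1/462) = 4.

4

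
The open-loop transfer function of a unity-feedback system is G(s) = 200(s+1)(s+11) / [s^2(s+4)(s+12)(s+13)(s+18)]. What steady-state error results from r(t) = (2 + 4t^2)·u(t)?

Two free integrators in G(s): this is a type 2 system. Taking each input component in turn:
  • 2: tracked with zero error.
  • 4t^2: e_ss = 8/K_a with K_a=275/1404 → 11232/275.
Total e_ss = 11232/275.

11232/275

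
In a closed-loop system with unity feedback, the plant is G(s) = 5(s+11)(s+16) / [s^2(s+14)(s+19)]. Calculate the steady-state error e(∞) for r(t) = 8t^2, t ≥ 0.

The open loop has two poles at the origin → type 2 system.
K_a = lim_{s→0} s^2·G(s) = 5·11·16 / (14·19) = 440/133.
r(t) = 8t^2 gives R(s) = 16/s^3.
e_ss = 16/K_a = 16/(440/133) = 266/55.

266/55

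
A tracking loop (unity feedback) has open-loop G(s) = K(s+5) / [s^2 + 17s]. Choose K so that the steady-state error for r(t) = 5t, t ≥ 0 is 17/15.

15

The denominator has no term below 17s — 1 pole at s=0, type 1.
K_v = lim_{s→0} s·G(s) = K·5 / 17 = (5/17)·K.
e_ss = 5/K_v = 17/15 ⇒ K_v = 75/17 ⇒ K = (75/17)/(5/17) = 15.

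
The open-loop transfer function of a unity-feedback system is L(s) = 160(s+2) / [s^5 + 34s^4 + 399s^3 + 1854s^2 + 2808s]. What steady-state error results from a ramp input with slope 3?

Lowest-order denominator term is 2808s, so the open loop has 1 pole at the origin → type 1 system.
K_v = lim_{s→0} s·L(s) = 160·2 / 2808 = 40/351.
e_ss = 3/K_v = 3/(40/351) = 26.325.

26.325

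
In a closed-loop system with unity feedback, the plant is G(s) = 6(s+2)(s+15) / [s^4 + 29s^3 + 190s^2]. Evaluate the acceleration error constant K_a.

18/19

Lowest-order denominator term is 190s^2, so the open loop has 2 poles at the origin → type 2 system.
K_a = lim_{s→0} s^2·G(s) = 6·2·15 / 190 = 18/19.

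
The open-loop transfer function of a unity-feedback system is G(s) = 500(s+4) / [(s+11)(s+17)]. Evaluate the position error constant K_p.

2000/187

System type = 0 (no poles at s=0).
K_p = lim_{s→0} G(s) = 500·4 / (11·17) = 2000/187.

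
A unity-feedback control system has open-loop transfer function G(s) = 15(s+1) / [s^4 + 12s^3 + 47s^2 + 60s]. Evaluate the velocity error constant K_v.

Lowest-order denominator term is 60s, so the open loop has 1 pole at the origin → type 1 system.
K_v = lim_{s→0} s·G(s) = 15·1 / 60 = 0.25.

0.25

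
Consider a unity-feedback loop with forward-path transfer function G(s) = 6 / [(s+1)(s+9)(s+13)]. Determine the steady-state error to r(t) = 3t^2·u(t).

infinity

System type = 0 (no poles at s=0).
K_a = lim_{s→0} s^2·G(s) = 0; the steady-state error to this parabolic input grows without bound.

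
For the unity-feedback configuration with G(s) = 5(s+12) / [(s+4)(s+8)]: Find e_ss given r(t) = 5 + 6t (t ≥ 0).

G(s) has no factors of s in the denominator, so the system is type 0. Treating each term separately:
  • 5: e_ss = 5/(1+K_p) with K_p=1.875 → 40/23.
  • 6t: a type-0 system cannot track it, e_ss → ∞.
The unbounded component dominates.

infinity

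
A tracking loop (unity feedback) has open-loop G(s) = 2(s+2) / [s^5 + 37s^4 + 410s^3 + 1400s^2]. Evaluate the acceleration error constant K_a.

1/350

Factoring s^2 from the denominator leaves a polynomial with constant term 1400, so the system is type 2.
K_a = lim_{s→0} s^2·G(s) = 2·2 / 1400 = 1/350.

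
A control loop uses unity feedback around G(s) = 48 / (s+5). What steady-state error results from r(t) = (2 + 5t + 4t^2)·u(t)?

infinity

The open loop has no poles at the origin → type 0 system. Treating each term separately:
  • 2: e_ss = 2/(1+K_p) with K_p=9.6 → 10/53.
  • 5t: a type-0 system cannot track it, e_ss → ∞.
  • 4t^2: a type-0 system cannot track it, e_ss → ∞.
The unbounded component dominates.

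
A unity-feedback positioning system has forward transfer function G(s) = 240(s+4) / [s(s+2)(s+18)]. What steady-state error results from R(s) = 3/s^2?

0.1125

The open loop has one pole at the origin → type 1 system.
K_v = lim_{s→0} s·G(s) = 240·4 / (2·18) = 80/3.
e_ss = 3/K_v = 3/(80/3) = 0.1125.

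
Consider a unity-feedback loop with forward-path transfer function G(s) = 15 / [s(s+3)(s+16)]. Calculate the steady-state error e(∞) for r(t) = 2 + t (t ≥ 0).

One free integrator in G(s): this is a type 1 system. Taking each input component in turn:
  • 2: tracked with zero error.
  • t: e_ss = 1/K_v with K_v=0.3125 → 3.2.
Total e_ss = 3.2.

3.2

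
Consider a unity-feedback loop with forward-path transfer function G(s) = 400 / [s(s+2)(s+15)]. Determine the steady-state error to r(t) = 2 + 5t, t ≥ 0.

0.375

One free integrator in G(s): this is a type 1 system. By superposition:
  • 2: tracked with zero error.
  • 5t: e_ss = 5/K_v with K_v=40/3 → 0.375.
Total e_ss = 0.375.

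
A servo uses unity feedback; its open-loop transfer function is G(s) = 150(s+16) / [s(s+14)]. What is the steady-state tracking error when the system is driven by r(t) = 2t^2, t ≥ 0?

The open loop has one pole at the origin → type 1 system.
For a type-1 system K_a = 0, so e_ss to a parabolic input is unbounded.

infinity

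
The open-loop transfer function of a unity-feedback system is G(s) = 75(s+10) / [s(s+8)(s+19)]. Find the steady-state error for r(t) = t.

76/375

G(s) has one factor of s in the denominator, so the system is type 1.
K_v = lim_{s→0} s·G(s) = 75·10 / (8·19) = 375/76.
e_ss = 1/K_v = 1/(375/76) = 76/375.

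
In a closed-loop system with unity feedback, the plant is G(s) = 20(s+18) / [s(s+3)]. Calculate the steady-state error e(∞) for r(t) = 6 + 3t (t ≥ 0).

0.025

G(s) has one factor of s in the denominator, so the system is type 1. By superposition:
  • 6: tracked with zero error.
  • 3t: e_ss = 3/K_v with K_v=120 → 0.025.
Total e_ss = 0.025.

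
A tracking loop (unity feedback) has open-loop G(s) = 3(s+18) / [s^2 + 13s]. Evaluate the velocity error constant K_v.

Factoring s from the denominator leaves a polynomial with constant term 13, so the system is type 1.
K_v = lim_{s→0} s·G(s) = 3·18 / 13 = 54/13.

54/13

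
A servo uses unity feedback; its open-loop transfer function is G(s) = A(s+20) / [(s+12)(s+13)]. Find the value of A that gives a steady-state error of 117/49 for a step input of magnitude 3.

2

G(s) has no factors of s in the denominator, so the system is type 0.
K_p = lim_{s→0} G(s) = A·20 / (12·13) = (5/39)·A.
e_ss = 3/(1 + K_p) = 117/49 ⇒ 1 + (5/39)·A = 49/39 ⇒ A = 2.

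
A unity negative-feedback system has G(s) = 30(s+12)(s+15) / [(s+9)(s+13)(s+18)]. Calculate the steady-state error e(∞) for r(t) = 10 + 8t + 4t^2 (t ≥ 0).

infinity

No free integrators in G(s): this is a type 0 system. Treating each term separately:
  • 10: e_ss = 10/(1+K_p) with K_p=100/39 → 390/139.
  • 8t: a type-0 system cannot track it, e_ss → ∞.
  • 4t^2: a type-0 system cannot track it, e_ss → ∞.
The unbounded component dominates.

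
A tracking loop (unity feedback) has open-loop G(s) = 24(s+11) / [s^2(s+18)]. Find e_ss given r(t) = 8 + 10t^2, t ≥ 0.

15/11

System type = 2 (two poles at s=0). Taking each input component in turn:
  • 8: tracked with zero error.
  • 10t^2: e_ss = 20/K_a with K_a=44/3 → 15/11.
Total e_ss = 15/11.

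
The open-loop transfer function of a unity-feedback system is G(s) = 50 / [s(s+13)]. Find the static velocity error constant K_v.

System type = 1 (one pole at s=0).
K_v = lim_{s→0} s·G(s) = 50 / (13) = 50/13.

50/13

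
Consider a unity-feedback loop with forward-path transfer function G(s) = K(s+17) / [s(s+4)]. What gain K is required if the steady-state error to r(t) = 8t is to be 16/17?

2

One free integrator in G(s): this is a type 1 system.
K_v = lim_{s→0} s·G(s) = K·17 / (4) = 4.25·K.
e_ss = 8/K_v = 16/17 ⇒ K_v = 8.5 ⇒ K = 8.5/4.25 = 2.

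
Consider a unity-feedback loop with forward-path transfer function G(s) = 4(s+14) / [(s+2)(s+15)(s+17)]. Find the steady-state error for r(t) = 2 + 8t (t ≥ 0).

No free integrators in G(s): this is a type 0 system. By superposition:
  • 2: e_ss = 2/(1+K_p) with K_p=28/255 → 510/283.
  • 8t: a type-0 system cannot track it, e_ss → ∞.
The unbounded component dominates.

infinity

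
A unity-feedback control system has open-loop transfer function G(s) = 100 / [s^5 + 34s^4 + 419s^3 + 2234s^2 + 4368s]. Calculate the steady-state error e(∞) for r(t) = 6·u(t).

Factoring s from the denominator leaves a polynomial with constant term 4368, so the system is type 1.
K_p = ∞ for a type-1 system; e_ss to a step is zero.

0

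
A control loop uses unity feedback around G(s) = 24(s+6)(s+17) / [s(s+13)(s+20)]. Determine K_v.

612/65

The open loop has one pole at the origin → type 1 system.
K_v = lim_{s→0} s·G(s) = 24·6·17 / (13·20) = 612/65.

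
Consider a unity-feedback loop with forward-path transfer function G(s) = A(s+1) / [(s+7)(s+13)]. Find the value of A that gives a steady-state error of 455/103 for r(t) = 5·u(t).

12

System type = 0 (no poles at s=0).
K_p = lim_{s→0} G(s) = A·1 / (7·13) = (1/91)·A.
e_ss = 5/(1 + K_p) = 455/103 ⇒ 1 + (1/91)·A = 103/91 ⇒ A = 12.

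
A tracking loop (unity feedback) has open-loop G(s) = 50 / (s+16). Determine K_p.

3.125

No free integrators in G(s): this is a type 0 system.
K_p = lim_{s→0} G(s) = 50 / (16) = 3.125.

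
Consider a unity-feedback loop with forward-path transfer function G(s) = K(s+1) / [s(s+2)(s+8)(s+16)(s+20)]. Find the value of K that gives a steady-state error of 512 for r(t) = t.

10

One free integrator in G(s): this is a type 1 system.
K_v = lim_{s→0} s·G(s) = K·1 / (2·8·16·20) = (1/5120)·K.
e_ss = 1/K_v = 512 ⇒ K_v = 1/512 ⇒ K = (1/512)/(1/5120) = 10.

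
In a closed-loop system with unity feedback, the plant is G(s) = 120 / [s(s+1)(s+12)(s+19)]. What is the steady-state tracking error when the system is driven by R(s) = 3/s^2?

G(s) has one factor of s in the denominator, so the system is type 1.
K_v = lim_{s→0} s·G(s) = 120 / (1·12·19) = 10/19.
e_ss = 3/K_v = 3/(10/19) = 5.7.

5.7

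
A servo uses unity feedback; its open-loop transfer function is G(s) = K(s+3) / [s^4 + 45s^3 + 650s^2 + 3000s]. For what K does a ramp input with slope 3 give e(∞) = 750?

4

Lowest-order denominator term is 3000s, so the open loop has 1 pole at the origin → type 1 system.
K_v = lim_{s→0} s·G(s) = K·3 / 3000 = 0.001·K.
e_ss = 3/K_v = 750 ⇒ K_v = 0.004 ⇒ K = 0.004/0.001 = 4.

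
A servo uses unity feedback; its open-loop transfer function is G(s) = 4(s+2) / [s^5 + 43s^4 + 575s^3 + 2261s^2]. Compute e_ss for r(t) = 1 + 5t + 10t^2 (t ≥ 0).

Factoring s^2 from the denominator leaves a polynomial with constant term 2261, so the system is type 2. Taking each input component in turn:
  • 1: tracked with zero error.
  • 5t: tracked with zero error.
  • 10t^2: e_ss = 20/K_a with K_a=8/2261 → 5652.5.
Total e_ss = 5652.5.

5652.5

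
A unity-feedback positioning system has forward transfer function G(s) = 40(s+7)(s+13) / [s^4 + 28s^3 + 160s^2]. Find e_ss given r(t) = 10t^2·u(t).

Lowest-order denominator term is 160s^2, so the open loop has 2 poles at the origin → type 2 system.
K_a = lim_{s→0} s^2·G(s) = 40·7·13 / 160 = 22.75.
r(t) = 10t^2 gives R(s) = 20/s^3.
e_ss = 20/K_a = 20/22.75 = 80/91.

80/91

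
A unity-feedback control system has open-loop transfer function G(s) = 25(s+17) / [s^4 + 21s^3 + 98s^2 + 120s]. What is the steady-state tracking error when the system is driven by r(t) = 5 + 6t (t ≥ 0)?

Lowest-order denominator term is 120s, so the open loop has 1 pole at the origin → type 1 system. By superposition:
  • 5: tracked with zero error.
  • 6t: e_ss = 6/K_v with K_v=85/24 → 144/85.
Total e_ss = 144/85.

144/85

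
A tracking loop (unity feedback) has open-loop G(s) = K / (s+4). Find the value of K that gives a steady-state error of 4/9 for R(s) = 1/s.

5

The open loop has no poles at the origin → type 0 system.
K_p = lim_{s→0} G(s) = K / (4) = 0.25·K.
e_ss = 1/(1 + K_p) = 4/9 ⇒ 1 + 0.25·K = 2.25 ⇒ K = 5.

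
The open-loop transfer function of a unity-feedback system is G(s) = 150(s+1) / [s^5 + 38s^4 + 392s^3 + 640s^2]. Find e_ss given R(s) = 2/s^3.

Lowest-order denominator term is 640s^2, so the open loop has 2 poles at the origin → type 2 system.
K_a = lim_{s→0} s^2·G(s) = 150·1 / 640 = 15/64.
r(t) = t^2 gives R(s) = 2/s^3.
e_ss = 2/K_a = 2/(15/64) = 128/15.

128/15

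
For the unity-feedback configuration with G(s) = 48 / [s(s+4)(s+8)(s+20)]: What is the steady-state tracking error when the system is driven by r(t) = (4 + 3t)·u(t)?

System type = 1 (one pole at s=0). By superposition:
  • 4: tracked with zero error.
  • 3t: e_ss = 3/K_v with K_v=0.075 → 40.
Total e_ss = 40.

40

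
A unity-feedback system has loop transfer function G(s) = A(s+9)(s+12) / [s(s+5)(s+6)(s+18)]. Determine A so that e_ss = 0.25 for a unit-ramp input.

G(s) has one factor of s in the denominator, so the system is type 1.
K_v = lim_{s→0} s·G(s) = A·9·12 / (5·6·18) = 0.2·A.
e_ss = 1/K_v = 0.25 ⇒ K_v = 4 ⇒ A = 4/0.2 = 20.

20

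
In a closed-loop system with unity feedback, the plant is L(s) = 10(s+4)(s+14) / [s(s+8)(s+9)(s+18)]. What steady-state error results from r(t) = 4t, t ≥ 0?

The open loop has one pole at the origin → type 1 system.
K_v = lim_{s→0} s·L(s) = 10·4·14 / (8·9·18) = 35/81.
e_ss = 4/K_v = 4/(35/81) = 324/35.

324/35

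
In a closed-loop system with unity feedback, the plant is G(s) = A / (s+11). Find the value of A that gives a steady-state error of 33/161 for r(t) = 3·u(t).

150

System type = 0 (no poles at s=0).
K_p = lim_{s→0} G(s) = A / (11) = (1/11)·A.
e_ss = 3/(1 + K_p) = 33/161 ⇒ 1 + (1/11)·A = 161/11 ⇒ A = 150.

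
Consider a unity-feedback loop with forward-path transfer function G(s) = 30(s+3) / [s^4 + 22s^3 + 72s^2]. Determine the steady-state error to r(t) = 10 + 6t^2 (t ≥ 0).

Factoring s^2 from the denominator leaves a polynomial with constant term 72, so the system is type 2. By superposition:
  • 10: tracked with zero error.
  • 6t^2: e_ss = 12/K_a with K_a=1.25 → 9.6.
Total e_ss = 9.6.

9.6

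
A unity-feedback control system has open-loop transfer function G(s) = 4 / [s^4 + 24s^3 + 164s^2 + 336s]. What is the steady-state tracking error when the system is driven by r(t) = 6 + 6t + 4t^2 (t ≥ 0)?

infinity

Factoring s from the denominator leaves a polynomial with constant term 336, so the system is type 1. Treating each term separately:
  • 6: tracked with zero error.
  • 6t: e_ss = 6/K_v with K_v=1/84 → 504.
  • 4t^2: a type-1 system cannot track it, e_ss → ∞.
The unbounded component dominates.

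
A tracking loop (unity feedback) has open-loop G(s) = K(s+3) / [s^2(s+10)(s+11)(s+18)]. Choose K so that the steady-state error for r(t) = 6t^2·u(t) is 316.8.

The open loop has two poles at the origin → type 2 system.
K_a = lim_{s→0} s^2·G(s) = K·3 / (10·11·18) = (1/660)·K.
e_ss = 12/K_a = 316.8 ⇒ K_a = 5/132 ⇒ K = (5/132)/(1/660) = 25.

25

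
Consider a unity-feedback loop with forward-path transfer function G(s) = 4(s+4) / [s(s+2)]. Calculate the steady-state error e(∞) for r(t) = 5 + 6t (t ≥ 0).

0.75

System type = 1 (one pole at s=0). Taking each input component in turn:
  • 5: tracked with zero error.
  • 6t: e_ss = 6/K_v with K_v=8 → 0.75.
Total e_ss = 0.75.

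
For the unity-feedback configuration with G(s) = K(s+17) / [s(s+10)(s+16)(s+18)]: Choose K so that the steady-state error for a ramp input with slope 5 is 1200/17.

12

G(s) has one factor of s in the denominator, so the system is type 1.
K_v = lim_{s→0} s·G(s) = K·17 / (10·16·18) = (17/2880)·K.
e_ss = 5/K_v = 1200/17 ⇒ K_v = 17/240 ⇒ K = (17/240)/(17/2880) = 12.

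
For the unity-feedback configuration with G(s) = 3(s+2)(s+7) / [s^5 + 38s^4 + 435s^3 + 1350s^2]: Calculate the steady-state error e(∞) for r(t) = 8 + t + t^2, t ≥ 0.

The denominator has no term below 1350s^2 — 2 poles at s=0, type 2. Taking each input component in turn:
  • 8: tracked with zero error.
  • t: tracked with zero error.
  • t^2: e_ss = 2/K_a with K_a=7/225 → 450/7.
Total e_ss = 450/7.

450/7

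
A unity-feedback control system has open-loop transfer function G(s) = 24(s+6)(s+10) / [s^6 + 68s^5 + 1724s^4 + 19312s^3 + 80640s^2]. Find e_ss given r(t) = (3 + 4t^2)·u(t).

The denominator has no term below 80640s^2 — 2 poles at s=0, type 2. Treating each term separately:
  • 3: tracked with zero error.
  • 4t^2: e_ss = 8/K_a with K_a=1/56 → 448.
Total e_ss = 448.

448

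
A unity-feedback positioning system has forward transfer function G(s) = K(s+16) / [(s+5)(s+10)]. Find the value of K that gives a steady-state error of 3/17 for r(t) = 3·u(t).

50

The open loop has no poles at the origin → type 0 system.
K_p = lim_{s→0} G(s) = K·16 / (5·10) = 0.32·K.
e_ss = 3/(1 + K_p) = 3/17 ⇒ 1 + 0.32·K = 17 ⇒ K = 50.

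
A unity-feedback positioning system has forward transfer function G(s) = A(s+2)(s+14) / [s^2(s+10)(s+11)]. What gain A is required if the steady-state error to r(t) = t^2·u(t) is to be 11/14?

The open loop has two poles at the origin → type 2 system.
K_a = lim_{s→0} s^2·G(s) = A·2·14 / (10·11) = (14/55)·A.
e_ss = 2/K_a = 11/14 ⇒ K_a = 28/11 ⇒ A = (28/11)/(14/55) = 10.

10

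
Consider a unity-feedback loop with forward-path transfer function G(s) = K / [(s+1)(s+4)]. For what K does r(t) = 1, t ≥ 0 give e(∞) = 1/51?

The open loop has no poles at the origin → type 0 system.
K_p = lim_{s→0} G(s) = K / (1·4) = 0.25·K.
e_ss = 1/(1 + K_p) = 1/51 ⇒ 1 + 0.25·K = 51 ⇒ K = 200.

200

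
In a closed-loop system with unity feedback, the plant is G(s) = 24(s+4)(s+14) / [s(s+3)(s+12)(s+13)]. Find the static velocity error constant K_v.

The open loop has one pole at the origin → type 1 system.
K_v = lim_{s→0} s·G(s) = 24·4·14 / (3·12·13) = 112/39.

112/39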